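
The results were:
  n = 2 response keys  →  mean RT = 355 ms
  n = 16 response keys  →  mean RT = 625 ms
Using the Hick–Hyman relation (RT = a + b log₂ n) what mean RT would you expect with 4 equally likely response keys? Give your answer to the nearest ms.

Solve the two-equation system in a and b:
  b = (625 − 355) / (log₂ 16 − log₂ 2) = 270 / (4 − 1) = 90 ms/bit
  a = 355 − 90 × 1 = 265 ms
Then RT(4) = 265 + 90 × log₂ 4 = 265 + 90 × 2 ≈ 445.000 ms.

445 ms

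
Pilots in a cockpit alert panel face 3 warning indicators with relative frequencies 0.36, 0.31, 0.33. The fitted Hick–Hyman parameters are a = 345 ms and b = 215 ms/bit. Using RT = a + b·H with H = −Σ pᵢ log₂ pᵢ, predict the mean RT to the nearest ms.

H = 0.36·log₂(1/0.36) + 0.31·log₂(1/0.31) + 0.33·log₂(1/0.33) = 1.5822 bits.
RT = 345 + 215 × 1.5822 = 685.18 ms.

685 ms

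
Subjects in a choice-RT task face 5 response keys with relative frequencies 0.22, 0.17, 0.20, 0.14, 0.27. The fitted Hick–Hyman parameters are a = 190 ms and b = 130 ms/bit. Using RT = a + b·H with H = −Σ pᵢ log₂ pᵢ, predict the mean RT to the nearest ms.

487 ms

H = 0.22·log₂(1/0.22) + 0.17·log₂(1/0.17) + 0.20·log₂(1/0.20) + 0.14·log₂(1/0.14) + 0.27·log₂(1/0.27) = 2.2867 bits.
RT = 190 + 130 × 2.2867 = 487.27 ms.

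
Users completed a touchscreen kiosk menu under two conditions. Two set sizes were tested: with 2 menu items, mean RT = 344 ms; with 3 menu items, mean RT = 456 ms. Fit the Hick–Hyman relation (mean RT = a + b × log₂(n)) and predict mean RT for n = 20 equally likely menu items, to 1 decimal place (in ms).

980.0 ms

RT is linear in log₂ n, so two points fix the line:
  b = (456 − 344) / (log₂ 3 − log₂ 2) = 112 / (1.5850 − 1) = 191.465 ms/bit
  a = 344 − 191.465 × 1 = 152.535 ms
Then RT(20) = 152.535 + 191.465 × log₂ 20 = 152.535 + 191.465 × 4.3219 ≈ 980.034 ms.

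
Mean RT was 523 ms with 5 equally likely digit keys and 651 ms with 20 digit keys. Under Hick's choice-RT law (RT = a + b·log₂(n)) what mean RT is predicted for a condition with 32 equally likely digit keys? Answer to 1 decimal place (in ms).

With log₂ n on the abscissa the relation is linear; from the two conditions:
  b = (651 − 523) / (log₂ 20 − log₂ 5) = 128 / (4.3219 − 2.3219) = 64.000 ms/bit
  a = 523 − 64.000 × 2.3219 = 374.397 ms
Then RT(32) = 374.397 + 64.000 × log₂ 32 = 374.397 + 64.000 × 5 ≈ 694.397 ms.

694.4 ms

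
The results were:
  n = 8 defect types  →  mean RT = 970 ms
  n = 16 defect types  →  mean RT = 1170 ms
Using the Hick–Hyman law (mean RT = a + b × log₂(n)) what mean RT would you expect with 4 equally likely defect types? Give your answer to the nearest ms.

770 ms

Solve the two-equation system in a and b:
  b = (1170 − 970) / (log₂ 16 − log₂ 8) = 200 / (4 − 3) = 200 ms/bit
  a = 970 − 200 × 3 = 370 ms
Then RT(4) = 370 + 200 × log₂ 4 = 370 + 200 × 2 ≈ 770.000 ms.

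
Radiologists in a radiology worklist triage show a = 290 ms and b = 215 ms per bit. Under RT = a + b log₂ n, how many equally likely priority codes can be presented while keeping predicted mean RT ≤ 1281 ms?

24

Set 290 + 215·log₂ n ≤ 1281 → log₂ n ≤ (1281 − 290)/215 = 4.6093.
So n ≤ 2^4.6093 = 24.408; the largest integer n is 24.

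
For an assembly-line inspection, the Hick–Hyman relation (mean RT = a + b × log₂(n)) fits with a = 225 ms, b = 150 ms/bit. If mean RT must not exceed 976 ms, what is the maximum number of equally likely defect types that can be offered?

150·log₂ n ≤ 976 − 225 = 751, giving log₂ n ≤ 5.0067 and n ≤ 32.148. The largest whole number is 32.

32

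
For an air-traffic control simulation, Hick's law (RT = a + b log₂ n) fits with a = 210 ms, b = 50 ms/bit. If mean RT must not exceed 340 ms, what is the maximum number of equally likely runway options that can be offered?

6

Set 210 + 50·log₂ n ≤ 340 → log₂ n ≤ (340 − 210)/50 = 2.6000.
So n ≤ 2^2.6000 = 6.063; the largest integer n is 6.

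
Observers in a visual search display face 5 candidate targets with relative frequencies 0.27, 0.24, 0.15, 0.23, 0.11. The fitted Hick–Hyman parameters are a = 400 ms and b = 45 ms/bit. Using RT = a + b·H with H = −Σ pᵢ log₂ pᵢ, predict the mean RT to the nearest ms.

501 ms

Entropy contributions −pᵢ log₂ pᵢ: 0.5100, 0.4941, 0.4105, 0.4877, 0.3503; sum H = 2.2527 bits.
RT = a + bH = 400 + 45·2.2527 = 501.37 ms.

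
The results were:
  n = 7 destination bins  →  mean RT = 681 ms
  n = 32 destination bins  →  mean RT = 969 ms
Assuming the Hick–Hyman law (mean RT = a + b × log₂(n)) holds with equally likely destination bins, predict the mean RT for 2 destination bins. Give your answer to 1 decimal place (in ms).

Fit slope and intercept:
  b = (969 − 681) / (log₂ 32 − log₂ 7) = 288 / (5 − 2.8074) = 131.348 ms/bit
  a = 681 − 131.348 × 2.8074 = 312.259 ms
Then RT(2) = 312.259 + 131.348 × log₂ 2 = 312.259 + 131.348 × 1 ≈ 443.607 ms.

443.6 ms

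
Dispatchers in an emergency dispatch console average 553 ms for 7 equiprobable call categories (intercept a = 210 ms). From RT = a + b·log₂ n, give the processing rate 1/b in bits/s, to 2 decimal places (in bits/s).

Choice component = 553 − 210 = 343 ms over log₂(7) = 2.8074 bits.
b = 343 / 2.8074 = 122.179 ms/bit, so 1/b = 8.185 bits/s.

8.18 bits/s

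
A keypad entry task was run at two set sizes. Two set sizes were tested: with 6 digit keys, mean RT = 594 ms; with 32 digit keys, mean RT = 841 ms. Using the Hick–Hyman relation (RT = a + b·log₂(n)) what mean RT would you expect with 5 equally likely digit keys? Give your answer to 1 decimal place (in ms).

With log₂ n on the abscissa the relation is linear; from the two conditions:
  b = (841 − 594) / (log₂ 32 − log₂ 6) = 247 / (5 − 2.5850) = 102.276 ms/bit
  a = 594 − 102.276 × 2.5850 = 329.621 ms
Then RT(5) = 329.621 + 102.276 × log₂ 5 = 329.621 + 102.276 × 2.3219 ≈ 567.098 ms.

567.1 ms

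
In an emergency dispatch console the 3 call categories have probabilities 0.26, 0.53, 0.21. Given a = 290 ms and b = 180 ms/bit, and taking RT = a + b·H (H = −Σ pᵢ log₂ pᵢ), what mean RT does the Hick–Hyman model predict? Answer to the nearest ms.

Entropy contributions −pᵢ log₂ pᵢ: 0.5053, 0.4854, 0.4728; sum H = 1.4636 bits.
RT = a + bH = 290 + 180·1.4636 = 553.44 ms.

553 ms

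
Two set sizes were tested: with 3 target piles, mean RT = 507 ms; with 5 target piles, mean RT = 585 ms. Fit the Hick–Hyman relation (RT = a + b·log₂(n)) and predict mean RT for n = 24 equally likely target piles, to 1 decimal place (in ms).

RT is linear in log₂ n, so two points fix the line:
  b = (585 − 507) / (log₂ 5 − log₂ 3) = 78 / (2.3219 − 1.5850) = 105.839 ms/bit
  a = 507 − 105.839 × 1.5850 = 339.249 ms
Then RT(24) = 339.249 + 105.839 × log₂ 24 = 339.249 + 105.839 × 4.5850 ≈ 824.518 ms.

824.5 ms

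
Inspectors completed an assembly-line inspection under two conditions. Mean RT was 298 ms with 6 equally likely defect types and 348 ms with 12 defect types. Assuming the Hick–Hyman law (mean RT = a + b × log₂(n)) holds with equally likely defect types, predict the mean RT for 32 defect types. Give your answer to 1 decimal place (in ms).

With log₂ n on the abscissa the relation is linear; from the two conditions:
  b = (348 − 298) / (log₂ 12 − log₂ 6) = 50 / (3.5850 − 2.5850) = 50.000 ms/bit
  a = 298 − 50.000 × 2.5850 = 168.752 ms
Then RT(32) = 168.752 + 50.000 × log₂ 32 = 168.752 + 50.000 × 5 ≈ 418.752 ms.

418.8 ms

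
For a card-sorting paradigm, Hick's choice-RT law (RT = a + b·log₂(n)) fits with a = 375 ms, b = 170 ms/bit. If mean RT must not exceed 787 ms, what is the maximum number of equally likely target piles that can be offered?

Information budget: (787 − 375)/170 = 2.4235 bits, so n ≤ 2^2.4235 = 5.365 → at most 5.

5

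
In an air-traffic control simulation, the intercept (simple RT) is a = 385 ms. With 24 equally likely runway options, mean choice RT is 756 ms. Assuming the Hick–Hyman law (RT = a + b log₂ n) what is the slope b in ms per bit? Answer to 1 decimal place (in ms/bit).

b = (756 − 385) / log₂(24) = 371 / 4.5850 = 80.917 ms/bit.

80.9 ms/bit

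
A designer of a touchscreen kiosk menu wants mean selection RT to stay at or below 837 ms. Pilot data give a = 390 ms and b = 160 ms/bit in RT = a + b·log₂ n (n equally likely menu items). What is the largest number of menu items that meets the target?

6

160·log₂ n ≤ 837 − 390 = 447, giving log₂ n ≤ 2.7938 and n ≤ 6.934. The largest whole number is 6.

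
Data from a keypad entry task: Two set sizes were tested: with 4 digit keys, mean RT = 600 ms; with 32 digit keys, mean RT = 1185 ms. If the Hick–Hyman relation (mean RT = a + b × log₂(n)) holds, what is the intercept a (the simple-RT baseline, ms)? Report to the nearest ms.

b = (RT₂ − RT₁)/(log₂ n₂ − log₂ n₁) = (1185 − 600)/(5 − 2) = 195 ms/bit.
a = RT₁ − b·log₂ n₁ = 600 − 195 × 2 = 210.000 ms.

210 ms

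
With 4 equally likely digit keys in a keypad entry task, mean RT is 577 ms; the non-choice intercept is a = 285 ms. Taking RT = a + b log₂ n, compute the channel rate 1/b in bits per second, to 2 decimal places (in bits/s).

6.85 bits/s

b = (577 − 285)/log₂ 4 = 292/2 = 146.000 ms per bit = 0.14600 s/bit; the reciprocal is 6.849 bits/s.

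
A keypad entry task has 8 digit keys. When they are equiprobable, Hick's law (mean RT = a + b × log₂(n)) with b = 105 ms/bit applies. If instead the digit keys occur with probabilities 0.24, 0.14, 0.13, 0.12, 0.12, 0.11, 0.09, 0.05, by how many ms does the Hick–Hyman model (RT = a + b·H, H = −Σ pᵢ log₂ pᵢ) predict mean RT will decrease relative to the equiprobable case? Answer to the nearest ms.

Equiprobable entropy H₀ = log₂ 8 = 3.0000 bits.
Skewed entropy H = −Σ pᵢ log₂ pᵢ = 2.8871 bits.
ΔRT = b·(H₀ − H) = 105 × 0.1129 = 11.86 ms.

12 ms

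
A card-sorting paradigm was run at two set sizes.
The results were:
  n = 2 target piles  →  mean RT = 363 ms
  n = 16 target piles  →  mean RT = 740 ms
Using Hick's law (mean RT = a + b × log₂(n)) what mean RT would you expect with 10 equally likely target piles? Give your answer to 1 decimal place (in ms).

With log₂ n on the abscissa the relation is linear; from the two conditions:
  b = (740 − 363) / (log₂ 16 − log₂ 2) = 377 / (4 − 1) = 125.667 ms/bit
  a = 363 − 125.667 × 1 = 237.333 ms
Then RT(10) = 237.333 + 125.667 × log₂ 10 = 237.333 + 125.667 × 3.3219 ≈ 654.789 ms.

654.8 ms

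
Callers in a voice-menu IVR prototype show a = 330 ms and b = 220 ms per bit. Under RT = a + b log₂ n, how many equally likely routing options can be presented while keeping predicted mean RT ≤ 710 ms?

3

Information budget: (710 − 330)/220 = 1.7273 bits, so n ≤ 2^1.7273 = 3.311 → at most 3.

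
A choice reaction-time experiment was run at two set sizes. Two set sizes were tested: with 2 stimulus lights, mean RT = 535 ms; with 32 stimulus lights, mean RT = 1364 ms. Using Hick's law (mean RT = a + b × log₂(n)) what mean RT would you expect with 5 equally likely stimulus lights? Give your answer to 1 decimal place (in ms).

809.0 ms

RT is linear in log₂ n, so two points fix the line:
  b = (1364 − 535) / (log₂ 32 − log₂ 2) = 829 / (5 − 1) = 207.250 ms/bit
  a = 535 − 207.250 × 1 = 327.750 ms
Then RT(5) = 327.750 + 207.250 × log₂ 5 = 327.750 + 207.250 × 2.3219 ≈ 808.970 ms.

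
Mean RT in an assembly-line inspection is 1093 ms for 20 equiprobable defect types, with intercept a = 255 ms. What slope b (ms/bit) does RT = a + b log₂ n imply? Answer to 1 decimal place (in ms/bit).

b = (1093 − 255) / log₂(20) = 838 / 4.3219 = 193.895 ms/bit.

193.9 ms/bit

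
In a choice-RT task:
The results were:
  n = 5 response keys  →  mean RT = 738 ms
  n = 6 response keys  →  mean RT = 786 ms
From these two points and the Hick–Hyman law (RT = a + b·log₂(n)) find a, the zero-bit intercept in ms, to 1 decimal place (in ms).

The slope on a log₂ axis is (786 − 738) / (2.5850 − 2.3219) = 182.486 ms/bit.
Intercept: a = 738 − 182.486·log₂(5) = 314.281 ms.

314.3 ms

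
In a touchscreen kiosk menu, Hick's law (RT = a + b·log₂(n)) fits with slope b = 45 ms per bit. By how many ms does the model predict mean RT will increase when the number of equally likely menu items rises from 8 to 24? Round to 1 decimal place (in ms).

The intercept a cancels: ΔRT = b·(log₂ n₂ − log₂ n₁) = b·log₂(n₂/n₁).
log₂(24) − log₂(8) = 4.5850 − 3 = 1.5850.
ΔRT = 45 × 1.5850 = 71.323 ms.

71.3 ms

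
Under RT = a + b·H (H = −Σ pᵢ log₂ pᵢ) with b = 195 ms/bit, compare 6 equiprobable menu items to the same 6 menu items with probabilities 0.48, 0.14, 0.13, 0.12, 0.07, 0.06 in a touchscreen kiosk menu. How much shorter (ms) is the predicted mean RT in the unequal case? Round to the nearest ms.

Equiprobable entropy H₀ = log₂ 6 = 2.5850 bits.
Skewed entropy H = −Σ pᵢ log₂ pᵢ = 2.1672 bits.
ΔRT = b·(H₀ − H) = 195 × 0.4178 = 81.47 ms.

81 ms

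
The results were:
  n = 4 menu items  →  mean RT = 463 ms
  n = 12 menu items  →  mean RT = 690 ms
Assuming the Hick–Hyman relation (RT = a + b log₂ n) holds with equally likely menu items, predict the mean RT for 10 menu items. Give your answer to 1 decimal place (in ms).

Fit slope and intercept:
  b = (690 − 463) / (log₂ 12 − log₂ 4) = 227 / (3.5850 − 2) = 143.221 ms/bit
  a = 463 − 143.221 × 2 = 176.558 ms
Then RT(10) = 176.558 + 143.221 × log₂ 10 = 176.558 + 143.221 × 3.3219 ≈ 652.328 ms.

652.3 ms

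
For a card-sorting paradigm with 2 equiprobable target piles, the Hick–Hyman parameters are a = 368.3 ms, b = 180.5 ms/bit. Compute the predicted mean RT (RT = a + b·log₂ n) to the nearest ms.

log₂(2) = 1 bits, so RT = 368.3 + 180.5 × 1 ≈ 548.800 ms.

549 ms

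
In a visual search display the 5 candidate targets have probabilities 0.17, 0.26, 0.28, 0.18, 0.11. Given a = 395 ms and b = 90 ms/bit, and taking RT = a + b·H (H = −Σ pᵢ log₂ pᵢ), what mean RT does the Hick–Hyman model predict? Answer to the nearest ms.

597 ms

Entropy contributions −pᵢ log₂ pᵢ: 0.4346, 0.5053, 0.5142, 0.4453, 0.3503; sum H = 2.2497 bits.
RT = a + bH = 395 + 90·2.2497 = 597.47 ms.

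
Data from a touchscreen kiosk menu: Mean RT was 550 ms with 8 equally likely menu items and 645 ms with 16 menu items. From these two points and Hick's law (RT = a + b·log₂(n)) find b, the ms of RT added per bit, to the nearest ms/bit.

95 ms/bit

b = (RT₂ − RT₁)/(log₂ n₂ − log₂ n₁) = (645 − 550)/(4 − 3) = 95 ms/bit.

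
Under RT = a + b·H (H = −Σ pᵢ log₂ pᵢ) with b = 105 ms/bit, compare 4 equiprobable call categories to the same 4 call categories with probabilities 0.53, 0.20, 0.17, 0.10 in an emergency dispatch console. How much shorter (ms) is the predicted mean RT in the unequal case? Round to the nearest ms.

The RT saving is b·ΔH. Equiprobable H₀ = log₂(4) = 2.0000 bits; with the given probabilities H = 1.7166 bits.
b·(H₀ − H) = 105 × (2.0000 − 1.7166) = 29.76 ms.

30 ms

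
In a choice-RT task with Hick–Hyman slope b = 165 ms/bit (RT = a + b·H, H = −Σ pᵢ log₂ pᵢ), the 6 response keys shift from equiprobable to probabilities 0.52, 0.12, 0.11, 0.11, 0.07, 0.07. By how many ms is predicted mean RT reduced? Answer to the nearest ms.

81 ms

Equiprobable entropy H₀ = log₂ 6 = 2.5850 bits.
Skewed entropy H = −Σ pᵢ log₂ pᵢ = 2.0953 bits.
ΔRT = b·(H₀ − H) = 165 × 0.4896 = 80.79 ms.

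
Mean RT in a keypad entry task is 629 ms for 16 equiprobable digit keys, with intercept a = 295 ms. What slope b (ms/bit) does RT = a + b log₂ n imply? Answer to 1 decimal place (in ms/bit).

83.5 ms/bit

b = (629 − 295) / log₂(16) = 334 / 4 = 83.500 ms/bit.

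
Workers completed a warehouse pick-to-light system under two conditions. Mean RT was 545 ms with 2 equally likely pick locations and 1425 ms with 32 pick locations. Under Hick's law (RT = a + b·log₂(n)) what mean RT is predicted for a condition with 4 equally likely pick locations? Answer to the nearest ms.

RT is linear in log₂ n, so two points fix the line:
  b = (1425 − 545) / (log₂ 32 − log₂ 2) = 880 / (5 − 1) = 220 ms/bit
  a = 545 − 220 × 1 = 325 ms
Then RT(4) = 325 + 220 × log₂ 4 = 325 + 220 × 2 ≈ 765.000 ms.

765 ms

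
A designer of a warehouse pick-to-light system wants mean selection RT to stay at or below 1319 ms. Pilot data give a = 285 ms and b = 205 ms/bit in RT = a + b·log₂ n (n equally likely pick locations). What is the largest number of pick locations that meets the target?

32

Information budget: (1319 − 285)/205 = 5.0439 bits, so n ≤ 2^5.0439 = 32.989 → at most 32.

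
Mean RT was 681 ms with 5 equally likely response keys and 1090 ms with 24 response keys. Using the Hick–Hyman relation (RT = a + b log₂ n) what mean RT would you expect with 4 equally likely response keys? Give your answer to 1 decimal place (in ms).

622.8 ms

Solve the two-equation system in a and b:
  b = (1090 − 681) / (log₂ 24 − log₂ 5) = 409 / (4.5850 − 2.3219) = 180.731 ms/bit
  a = 681 − 180.731 × 2.3219 = 261.356 ms
Then RT(4) = 261.356 + 180.731 × log₂ 4 = 261.356 + 180.731 × 2 ≈ 622.818 ms.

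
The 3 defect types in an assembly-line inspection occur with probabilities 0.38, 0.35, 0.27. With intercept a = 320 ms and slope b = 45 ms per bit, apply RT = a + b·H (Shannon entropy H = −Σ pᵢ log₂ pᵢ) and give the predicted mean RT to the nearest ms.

391 ms

Entropy contributions −pᵢ log₂ pᵢ: 0.5305, 0.5301, 0.5100; sum H = 1.5706 bits.
RT = a + bH = 320 + 45·1.5706 = 390.68 ms.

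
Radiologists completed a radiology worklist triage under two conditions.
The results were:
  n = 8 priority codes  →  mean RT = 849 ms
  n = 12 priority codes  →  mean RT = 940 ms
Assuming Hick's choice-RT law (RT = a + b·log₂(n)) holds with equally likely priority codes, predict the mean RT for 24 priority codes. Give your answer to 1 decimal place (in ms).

1095.6 ms

Fit slope and intercept:
  b = (940 − 849) / (log₂ 12 − log₂ 8) = 91 / (3.5850 − 3) = 155.566 ms/bit
  a = 849 − 155.566 × 3 = 382.303 ms
Then RT(24) = 382.303 + 155.566 × log₂ 24 = 382.303 + 155.566 × 4.5850 ≈ 1095.566 ms.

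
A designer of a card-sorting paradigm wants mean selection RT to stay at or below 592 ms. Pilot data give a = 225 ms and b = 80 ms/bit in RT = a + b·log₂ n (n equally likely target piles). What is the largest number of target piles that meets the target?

24

Set 225 + 80·log₂ n ≤ 592 → log₂ n ≤ (592 − 225)/80 = 4.5875.
So n ≤ 2^4.5875 = 24.042; the largest integer n is 24.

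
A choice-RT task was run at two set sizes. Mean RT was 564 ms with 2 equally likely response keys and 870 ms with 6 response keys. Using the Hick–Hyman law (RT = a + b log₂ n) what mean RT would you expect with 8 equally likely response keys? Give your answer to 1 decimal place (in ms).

Fit slope and intercept:
  b = (870 − 564) / (log₂ 6 − log₂ 2) = 306 / (2.5850 − 1) = 193.065 ms/bit
  a = 564 − 193.065 × 1 = 370.935 ms
Then RT(8) = 370.935 + 193.065 × log₂ 8 = 370.935 + 193.065 × 3 ≈ 950.129 ms.

950.1 ms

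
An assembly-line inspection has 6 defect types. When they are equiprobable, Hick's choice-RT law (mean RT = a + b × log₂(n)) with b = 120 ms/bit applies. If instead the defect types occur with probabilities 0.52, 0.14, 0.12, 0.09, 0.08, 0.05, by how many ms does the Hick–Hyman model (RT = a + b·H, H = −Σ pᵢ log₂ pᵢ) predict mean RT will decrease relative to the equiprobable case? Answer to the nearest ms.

Equiprobable entropy H₀ = log₂ 6 = 2.5850 bits.
Skewed entropy H = −Σ pᵢ log₂ pᵢ = 2.0750 bits.
ΔRT = b·(H₀ − H) = 120 × 0.5099 = 61.19 ms.

61 ms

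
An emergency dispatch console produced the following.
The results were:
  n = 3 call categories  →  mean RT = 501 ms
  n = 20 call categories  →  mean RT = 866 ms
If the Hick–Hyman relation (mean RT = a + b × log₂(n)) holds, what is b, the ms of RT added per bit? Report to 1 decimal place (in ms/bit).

The slope on a log₂ axis is (866 − 501) / (4.3219 − 1.5850) = 133.359 ms/bit.

133.4 ms/bit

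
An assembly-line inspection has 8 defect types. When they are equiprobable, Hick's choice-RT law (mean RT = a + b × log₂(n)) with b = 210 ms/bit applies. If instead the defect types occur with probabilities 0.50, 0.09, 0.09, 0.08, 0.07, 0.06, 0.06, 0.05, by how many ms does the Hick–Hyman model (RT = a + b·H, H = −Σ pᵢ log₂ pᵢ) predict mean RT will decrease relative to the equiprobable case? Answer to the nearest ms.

Equiprobable entropy H₀ = log₂ 8 = 3.0000 bits.
Skewed entropy H = −Σ pᵢ log₂ pᵢ = 2.3885 bits.
ΔRT = b·(H₀ − H) = 210 × 0.6115 = 128.41 ms.

128 ms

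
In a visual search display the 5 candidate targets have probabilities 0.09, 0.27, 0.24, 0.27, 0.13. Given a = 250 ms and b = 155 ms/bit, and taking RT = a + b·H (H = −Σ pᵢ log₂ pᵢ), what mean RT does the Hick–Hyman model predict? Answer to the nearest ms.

Entropy contributions −pᵢ log₂ pᵢ: 0.3127, 0.5100, 0.4941, 0.5100, 0.3826; sum H = 2.2095 bits.
RT = a + bH = 250 + 155·2.2095 = 592.47 ms.

592 ms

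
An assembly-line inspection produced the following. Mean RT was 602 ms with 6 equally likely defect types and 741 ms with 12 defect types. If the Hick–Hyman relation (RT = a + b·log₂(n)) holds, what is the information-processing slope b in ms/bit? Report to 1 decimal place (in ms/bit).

Slope: b = (741 − 602) / (log₂ 12 − log₂ 6) = 139/1.0000 = 139.000 ms/bit.

139.0 ms/bit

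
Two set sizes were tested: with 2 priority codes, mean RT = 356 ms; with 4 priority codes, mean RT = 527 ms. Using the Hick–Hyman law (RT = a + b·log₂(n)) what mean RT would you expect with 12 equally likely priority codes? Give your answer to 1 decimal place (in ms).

798.0 ms

RT is linear in log₂ n, so two points fix the line:
  b = (527 − 356) / (log₂ 4 − log₂ 2) = 171 / (2 − 1) = 171.000 ms/bit
  a = 356 − 171.000 × 1 = 185.000 ms
Then RT(12) = 185.000 + 171.000 × log₂ 12 = 185.000 + 171.000 × 3.5850 ≈ 798.029 ms.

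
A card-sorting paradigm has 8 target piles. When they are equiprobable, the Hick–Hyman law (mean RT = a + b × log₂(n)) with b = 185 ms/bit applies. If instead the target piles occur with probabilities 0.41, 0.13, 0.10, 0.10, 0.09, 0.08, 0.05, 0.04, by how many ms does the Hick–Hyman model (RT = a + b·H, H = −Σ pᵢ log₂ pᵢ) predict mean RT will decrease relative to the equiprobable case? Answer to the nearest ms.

Equiprobable entropy H₀ = log₂ 8 = 3.0000 bits.
Skewed entropy H = −Σ pᵢ log₂ pᵢ = 2.5804 bits.
ΔRT = b·(H₀ − H) = 185 × 0.4196 = 77.62 ms.

78 ms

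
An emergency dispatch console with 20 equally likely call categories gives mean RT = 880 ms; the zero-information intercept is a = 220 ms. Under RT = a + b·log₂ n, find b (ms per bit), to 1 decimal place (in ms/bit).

152.7 ms/bit

log₂(20) = 4.3219 bits.
b = (RT − a)/log₂ n = (880 − 220) / 4.3219 = 152.710 ms/bit.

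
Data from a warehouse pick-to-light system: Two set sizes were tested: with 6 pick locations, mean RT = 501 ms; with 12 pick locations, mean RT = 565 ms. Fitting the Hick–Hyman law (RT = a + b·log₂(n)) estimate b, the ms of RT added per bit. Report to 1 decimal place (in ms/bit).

64.0 ms/bit

The slope on a log₂ axis is (565 − 501) / (3.5850 − 2.5850) = 64.000 ms/bit.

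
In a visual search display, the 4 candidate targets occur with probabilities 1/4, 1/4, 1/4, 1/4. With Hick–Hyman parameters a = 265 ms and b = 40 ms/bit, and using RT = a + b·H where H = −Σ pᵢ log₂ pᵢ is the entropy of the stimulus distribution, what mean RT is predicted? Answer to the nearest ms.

Each term −pᵢ log₂ pᵢ: 0.25·2 + 0.25·2 + 0.25·2 + 0.25·2; summed, H = 2.000 bits.
Mean RT = a + bH = 265 + 40·2.000 = 345.00 ms.

345 ms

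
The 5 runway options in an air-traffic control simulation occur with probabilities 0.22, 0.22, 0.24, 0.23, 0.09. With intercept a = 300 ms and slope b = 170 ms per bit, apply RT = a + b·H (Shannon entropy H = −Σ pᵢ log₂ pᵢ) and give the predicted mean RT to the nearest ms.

Entropy contributions −pᵢ log₂ pᵢ: 0.4806, 0.4806, 0.4941, 0.4877, 0.3127; sum H = 2.2556 bits.
RT = a + bH = 300 + 170·2.2556 = 683.45 ms.

683 ms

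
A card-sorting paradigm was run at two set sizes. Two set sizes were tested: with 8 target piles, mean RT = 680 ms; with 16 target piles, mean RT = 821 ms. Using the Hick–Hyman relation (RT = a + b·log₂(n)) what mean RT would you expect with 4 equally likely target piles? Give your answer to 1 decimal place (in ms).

With log₂ n on the abscissa the relation is linear; from the two conditions:
  b = (821 − 680) / (log₂ 16 − log₂ 8) = 141 / (4 − 3) = 141.000 ms/bit
  a = 680 − 141.000 × 3 = 257.000 ms
Then RT(4) = 257.000 + 141.000 × log₂ 4 = 257.000 + 141.000 × 2 ≈ 539.000 ms.

539.0 ms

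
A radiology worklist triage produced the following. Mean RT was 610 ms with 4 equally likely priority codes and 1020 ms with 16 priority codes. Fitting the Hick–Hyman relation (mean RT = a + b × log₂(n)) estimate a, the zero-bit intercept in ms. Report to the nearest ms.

200 ms

The slope on a log₂ axis is (1020 − 610) / (4 − 2) = 205 ms/bit.
a = RT₁ − b·log₂ n₁ = 610 − 205 × 2 = 200.000 ms.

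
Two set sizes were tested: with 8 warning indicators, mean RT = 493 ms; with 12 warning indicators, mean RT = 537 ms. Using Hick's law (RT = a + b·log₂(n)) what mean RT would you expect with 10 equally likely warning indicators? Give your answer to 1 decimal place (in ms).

Solve the two-equation system in a and b:
  b = (537 − 493) / (log₂ 12 − log₂ 8) = 44 / (3.5850 − 3) = 75.218 ms/bit
  a = 493 − 75.218 × 3 = 267.345 ms
Then RT(10) = 267.345 + 75.218 × log₂ 10 = 267.345 + 75.218 × 3.3219 ≈ 517.215 ms.

517.2 ms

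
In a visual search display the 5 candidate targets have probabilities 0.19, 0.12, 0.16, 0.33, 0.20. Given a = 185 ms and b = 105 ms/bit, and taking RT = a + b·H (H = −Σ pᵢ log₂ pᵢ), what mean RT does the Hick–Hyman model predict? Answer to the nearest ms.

420 ms

H = 0.19·log₂(1/0.19) + 0.12·log₂(1/0.12) + 0.16·log₂(1/0.16) + 0.33·log₂(1/0.33) + 0.20·log₂(1/0.20) = 2.2375 bits.
RT = 185 + 105 × 2.2375 = 419.94 ms.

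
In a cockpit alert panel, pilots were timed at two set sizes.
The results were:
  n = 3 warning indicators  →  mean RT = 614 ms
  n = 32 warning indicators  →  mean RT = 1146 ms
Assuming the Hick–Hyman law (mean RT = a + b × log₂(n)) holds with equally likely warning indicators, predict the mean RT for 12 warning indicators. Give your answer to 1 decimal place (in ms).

RT is linear in log₂ n, so two points fix the line:
  b = (1146 − 614) / (log₂ 32 − log₂ 3) = 532 / (5 − 1.5850) = 155.782 ms/bit
  a = 614 − 155.782 × 1.5850 = 367.092 ms
Then RT(12) = 367.092 + 155.782 × log₂ 12 = 367.092 + 155.782 × 3.5850 ≈ 925.563 ms.

925.6 ms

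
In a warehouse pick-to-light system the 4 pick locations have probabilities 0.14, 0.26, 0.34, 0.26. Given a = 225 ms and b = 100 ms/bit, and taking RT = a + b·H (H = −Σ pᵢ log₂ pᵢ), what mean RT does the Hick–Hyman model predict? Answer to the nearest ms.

419 ms

Entropy contributions −pᵢ log₂ pᵢ: 0.3971, 0.5053, 0.5292, 0.5053; sum H = 1.9369 bits.
RT = a + bH = 225 + 100·1.9369 = 418.69 ms.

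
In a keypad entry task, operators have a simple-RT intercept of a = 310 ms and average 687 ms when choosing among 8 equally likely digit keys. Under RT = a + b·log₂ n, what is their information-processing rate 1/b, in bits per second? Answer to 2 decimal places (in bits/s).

Choice component = 687 − 310 = 377 ms over log₂(8) = 3 bits.
b = 377 / 3 = 125.667 ms/bit, so 1/b = 7.958 bits/s.

7.96 bits/s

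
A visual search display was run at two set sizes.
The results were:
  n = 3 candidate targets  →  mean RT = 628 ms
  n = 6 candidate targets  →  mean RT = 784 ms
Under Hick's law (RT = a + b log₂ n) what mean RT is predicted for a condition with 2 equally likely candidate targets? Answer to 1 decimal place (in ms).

536.7 ms

RT is linear in log₂ n, so two points fix the line:
  b = (784 − 628) / (log₂ 6 − log₂ 3) = 156 / (2.5850 − 1.5850) = 156.000 ms/bit
  a = 628 − 156.000 × 1.5850 = 380.746 ms
Then RT(2) = 380.746 + 156.000 × log₂ 2 = 380.746 + 156.000 × 1 ≈ 536.746 ms.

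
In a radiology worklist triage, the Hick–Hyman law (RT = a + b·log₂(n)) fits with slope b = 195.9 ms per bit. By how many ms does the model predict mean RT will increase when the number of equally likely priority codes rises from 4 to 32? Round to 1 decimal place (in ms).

Only the slope matters, since a is common to both: ΔRT = b·log₂(n₂/n₁).
log₂(32) − log₂(4) = log₂(32/4) = log₂(8) = 3.
ΔRT = 195.9 × 3.0000 = 587.700 ms.

587.7 ms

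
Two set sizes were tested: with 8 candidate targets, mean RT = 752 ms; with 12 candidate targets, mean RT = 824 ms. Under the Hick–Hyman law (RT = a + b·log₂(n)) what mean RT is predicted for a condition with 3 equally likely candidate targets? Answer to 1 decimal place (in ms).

577.8 ms

RT is linear in log₂ n, so two points fix the line:
  b = (824 − 752) / (log₂ 12 − log₂ 8) = 72 / (3.5850 − 3) = 123.085 ms/bit
  a = 752 − 123.085 × 3 = 382.746 ms
Then RT(3) = 382.746 + 123.085 × log₂ 3 = 382.746 + 123.085 × 1.5850 ≈ 577.830 ms.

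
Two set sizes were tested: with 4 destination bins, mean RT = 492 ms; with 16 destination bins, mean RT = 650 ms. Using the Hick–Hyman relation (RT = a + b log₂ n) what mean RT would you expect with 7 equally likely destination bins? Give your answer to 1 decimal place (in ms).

555.8 ms

RT is linear in log₂ n, so two points fix the line:
  b = (650 − 492) / (log₂ 16 − log₂ 4) = 158 / (4 − 2) = 79.000 ms/bit
  a = 492 − 79.000 × 2 = 334.000 ms
Then RT(7) = 334.000 + 79.000 × log₂ 7 = 334.000 + 79.000 × 2.8074 ≈ 555.781 ms.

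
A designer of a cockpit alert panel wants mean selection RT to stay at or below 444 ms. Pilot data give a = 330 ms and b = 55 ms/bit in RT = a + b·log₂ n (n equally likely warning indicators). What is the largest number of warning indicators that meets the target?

4

55·log₂ n ≤ 444 − 330 = 114, giving log₂ n ≤ 2.0727 and n ≤ 4.207. The largest whole number is 4.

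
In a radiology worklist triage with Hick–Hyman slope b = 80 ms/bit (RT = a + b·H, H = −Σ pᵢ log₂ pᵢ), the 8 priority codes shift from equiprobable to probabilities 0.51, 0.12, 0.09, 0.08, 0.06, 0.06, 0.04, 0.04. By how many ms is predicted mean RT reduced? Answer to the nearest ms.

54 ms

Equiprobable entropy H₀ = log₂ 8 = 3.0000 bits.
Skewed entropy H = −Σ pᵢ log₂ pᵢ = 2.3252 bits.
ΔRT = b·(H₀ − H) = 80 × 0.6748 = 53.98 ms.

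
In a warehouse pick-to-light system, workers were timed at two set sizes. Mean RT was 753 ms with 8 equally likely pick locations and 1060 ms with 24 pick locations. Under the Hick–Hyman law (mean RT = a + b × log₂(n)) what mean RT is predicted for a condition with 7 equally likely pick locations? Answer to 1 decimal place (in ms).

RT is linear in log₂ n, so two points fix the line:
  b = (1060 − 753) / (log₂ 24 − log₂ 8) = 307 / (4.5850 − 3) = 193.695 ms/bit
  a = 753 − 193.695 × 3 = 171.914 ms
Then RT(7) = 171.914 + 193.695 × log₂ 7 = 171.914 + 193.695 × 2.8074 ≈ 715.686 ms.

715.7 ms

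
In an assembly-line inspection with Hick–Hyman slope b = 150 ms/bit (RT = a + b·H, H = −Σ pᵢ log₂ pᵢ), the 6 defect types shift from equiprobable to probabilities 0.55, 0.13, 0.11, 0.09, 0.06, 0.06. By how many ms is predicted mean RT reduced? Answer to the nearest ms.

87 ms

Equiprobable entropy H₀ = log₂ 6 = 2.5850 bits.
Skewed entropy H = −Σ pᵢ log₂ pᵢ = 2.0070 bits.
ΔRT = b·(H₀ − H) = 150 × 0.5779 = 86.69 ms.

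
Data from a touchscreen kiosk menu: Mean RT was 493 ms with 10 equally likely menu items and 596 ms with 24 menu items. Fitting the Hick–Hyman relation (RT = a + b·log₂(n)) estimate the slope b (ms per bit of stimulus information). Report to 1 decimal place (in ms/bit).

Slope: b = (596 − 493) / (log₂ 24 − log₂ 10) = 103/1.2630 = 81.550 ms/bit.

81.5 ms/bit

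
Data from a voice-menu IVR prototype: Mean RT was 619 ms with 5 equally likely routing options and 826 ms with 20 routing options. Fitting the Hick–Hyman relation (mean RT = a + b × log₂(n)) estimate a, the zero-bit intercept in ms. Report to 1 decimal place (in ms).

The slope on a log₂ axis is (826 − 619) / (4.3219 − 2.3219) = 103.500 ms/bit.
Intercept: a = 619 − 103.500·log₂(5) = 378.680 ms.

378.7 ms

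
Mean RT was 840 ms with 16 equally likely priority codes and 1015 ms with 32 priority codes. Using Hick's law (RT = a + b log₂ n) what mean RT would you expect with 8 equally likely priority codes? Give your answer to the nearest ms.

665 ms

RT is linear in log₂ n, so two points fix the line:
  b = (1015 − 840) / (log₂ 32 − log₂ 16) = 175 / (5 − 4) = 175 ms/bit
  a = 840 − 175 × 4 = 140 ms
Then RT(8) = 140 + 175 × log₂ 8 = 140 + 175 × 3 ≈ 665.000 ms.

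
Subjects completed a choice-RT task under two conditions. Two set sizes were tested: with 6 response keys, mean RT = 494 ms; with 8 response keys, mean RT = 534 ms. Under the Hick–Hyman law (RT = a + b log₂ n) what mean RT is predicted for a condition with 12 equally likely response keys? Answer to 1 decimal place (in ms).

590.4 ms

RT is linear in log₂ n, so two points fix the line:
  b = (534 − 494) / (log₂ 8 − log₂ 6) = 40 / (3 − 2.5850) = 96.377 ms/bit
  a = 494 − 96.377 × 2.5850 = 244.869 ms
Then RT(12) = 244.869 + 96.377 × log₂ 12 = 244.869 + 96.377 × 3.5850 ≈ 590.377 ms.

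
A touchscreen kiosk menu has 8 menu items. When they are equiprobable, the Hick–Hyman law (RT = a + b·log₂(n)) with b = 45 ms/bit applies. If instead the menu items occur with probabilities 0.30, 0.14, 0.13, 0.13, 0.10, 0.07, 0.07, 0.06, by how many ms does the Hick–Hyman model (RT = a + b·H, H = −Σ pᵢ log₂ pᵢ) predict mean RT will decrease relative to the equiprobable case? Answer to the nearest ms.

9 ms

The RT saving is b·ΔH. Equiprobable H₀ = log₂(8) = 3.0000 bits; with the given probabilities H = 2.7963 bits.
b·(H₀ − H) = 45 × (3.0000 − 2.7963) = 9.17 ms.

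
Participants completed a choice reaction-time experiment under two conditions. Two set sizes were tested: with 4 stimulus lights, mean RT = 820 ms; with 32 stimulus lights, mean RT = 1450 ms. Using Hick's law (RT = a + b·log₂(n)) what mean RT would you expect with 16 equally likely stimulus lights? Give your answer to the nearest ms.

1240 ms

Solve the two-equation system in a and b:
  b = (1450 − 820) / (log₂ 32 − log₂ 4) = 630 / (5 − 2) = 210 ms/bit
  a = 820 − 210 × 2 = 400 ms
Then RT(16) = 400 + 210 × log₂ 16 = 400 + 210 × 4 ≈ 1240.000 ms.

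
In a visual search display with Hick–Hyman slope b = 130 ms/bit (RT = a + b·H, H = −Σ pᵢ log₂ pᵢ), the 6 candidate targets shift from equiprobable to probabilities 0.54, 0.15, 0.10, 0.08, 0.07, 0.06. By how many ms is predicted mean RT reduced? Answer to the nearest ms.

73 ms

Equiprobable entropy H₀ = log₂ 6 = 2.5850 bits.
Skewed entropy H = −Σ pᵢ log₂ pᵢ = 2.0264 bits.
ΔRT = b·(H₀ − H) = 130 × 0.5586 = 72.62 ms.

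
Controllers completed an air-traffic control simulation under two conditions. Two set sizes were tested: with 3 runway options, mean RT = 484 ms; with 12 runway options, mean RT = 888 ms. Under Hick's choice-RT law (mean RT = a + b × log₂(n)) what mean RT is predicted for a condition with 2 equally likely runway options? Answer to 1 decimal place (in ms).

365.8 ms

With log₂ n on the abscissa the relation is linear; from the two conditions:
  b = (888 − 484) / (log₂ 12 − log₂ 3) = 404 / (3.5850 − 1.5850) = 202.000 ms/bit
  a = 484 − 202.000 × 1.5850 = 163.838 ms
Then RT(2) = 163.838 + 202.000 × log₂ 2 = 163.838 + 202.000 × 1 ≈ 365.838 ms.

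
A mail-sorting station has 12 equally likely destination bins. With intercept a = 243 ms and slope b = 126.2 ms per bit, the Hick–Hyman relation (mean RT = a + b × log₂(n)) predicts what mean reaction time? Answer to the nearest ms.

695 ms

log₂(12) = 3.5850 bits, so RT = 243 + 126.2 × 3.5850 ≈ 695.422 ms.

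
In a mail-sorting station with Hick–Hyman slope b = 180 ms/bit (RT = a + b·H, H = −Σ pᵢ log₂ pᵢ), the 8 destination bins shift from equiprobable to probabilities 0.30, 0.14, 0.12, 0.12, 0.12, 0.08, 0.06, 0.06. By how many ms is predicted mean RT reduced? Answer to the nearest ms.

The RT saving is b·ΔH. Equiprobable H₀ = log₂(8) = 3.0000 bits; with the given probabilities H = 2.7980 bits.
b·(H₀ − H) = 180 × (3.0000 − 2.7980) = 36.36 ms.

36 ms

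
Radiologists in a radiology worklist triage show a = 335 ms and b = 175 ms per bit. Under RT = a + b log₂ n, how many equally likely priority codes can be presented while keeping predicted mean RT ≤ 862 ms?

Information budget: (862 − 335)/175 = 3.0114 bits, so n ≤ 2^3.0114 = 8.064 → at most 8.

8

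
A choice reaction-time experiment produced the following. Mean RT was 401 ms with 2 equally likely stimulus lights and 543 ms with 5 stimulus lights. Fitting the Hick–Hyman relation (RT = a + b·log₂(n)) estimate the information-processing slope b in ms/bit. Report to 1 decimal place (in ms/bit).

The slope on a log₂ axis is (543 − 401) / (2.3219 − 1) = 107.419 ms/bit.

107.4 ms/bit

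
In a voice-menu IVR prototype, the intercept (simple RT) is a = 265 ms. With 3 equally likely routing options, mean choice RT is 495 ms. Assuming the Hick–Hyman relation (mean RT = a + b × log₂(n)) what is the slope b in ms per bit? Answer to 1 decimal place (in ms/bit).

3 alternatives carry log₂ 3 = 1.5850 bits; the choice cost is 495 − 265 = 230 ms, so b = 230/1.5850 = 145.114 ms/bit.

145.1 ms/bit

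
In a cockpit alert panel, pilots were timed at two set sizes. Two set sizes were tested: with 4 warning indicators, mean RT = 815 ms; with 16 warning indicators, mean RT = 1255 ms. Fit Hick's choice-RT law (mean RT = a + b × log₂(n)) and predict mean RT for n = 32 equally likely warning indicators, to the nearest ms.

1475 ms

With log₂ n on the abscissa the relation is linear; from the two conditions:
  b = (1255 − 815) / (log₂ 16 − log₂ 4) = 440 / (4 − 2) = 220 ms/bit
  a = 815 − 220 × 2 = 375 ms
Then RT(32) = 375 + 220 × log₂ 32 = 375 + 220 × 5 ≈ 1475.000 ms.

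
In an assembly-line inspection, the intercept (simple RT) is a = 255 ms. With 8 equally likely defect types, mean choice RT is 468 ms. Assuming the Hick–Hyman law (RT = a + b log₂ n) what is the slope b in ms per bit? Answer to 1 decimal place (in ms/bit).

71.0 ms/bit

log₂(8) = 3 bits.
b = (RT − a)/log₂ n = (468 − 255) / 3 = 71.000 ms/bit.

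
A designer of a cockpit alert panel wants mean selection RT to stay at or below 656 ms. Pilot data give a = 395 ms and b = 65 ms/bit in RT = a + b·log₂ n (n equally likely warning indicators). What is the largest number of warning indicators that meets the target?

Information budget: (656 − 395)/65 = 4.0154 bits, so n ≤ 2^4.0154 = 16.172 → at most 16.

16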